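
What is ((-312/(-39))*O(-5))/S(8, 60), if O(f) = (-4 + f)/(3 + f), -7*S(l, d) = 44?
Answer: -63/11 ≈ -5.7273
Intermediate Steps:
S(l, d) = -44/7 (S(l, d) = -⅐*44 = -44/7)
O(f) = (-4 + f)/(3 + f)
((-312/(-39))*O(-5))/S(8, 60) = ((-312/(-39))*((-4 - 5)/(3 - 5)))/(-44/7) = ((-312*(-1/39))*(-9/(-2)))*(-7/44) = (8*(-½*(-9)))*(-7/44) = (8*(9/2))*(-7/44) = 36*(-7/44) = -63/11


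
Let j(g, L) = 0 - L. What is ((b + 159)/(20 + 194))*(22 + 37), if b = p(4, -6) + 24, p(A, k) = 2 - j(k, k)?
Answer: 10561/214 ≈ 49.350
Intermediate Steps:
j(g, L) = -L
p(A, k) = 2 + k (p(A, k) = 2 - (-1)*k = 2 + k)
b = 20 (b = (2 - 6) + 24 = -4 + 24 = 20)
((b + 159)/(20 + 194))*(22 + 37) = ((20 + 159)/(20 + 194))*(22 + 37) = (179/214)*59 = 10561/214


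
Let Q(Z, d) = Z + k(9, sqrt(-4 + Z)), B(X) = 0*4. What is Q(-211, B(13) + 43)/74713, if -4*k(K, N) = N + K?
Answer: -853/298852 - I*sqrt(215)/298852 ≈ -0.0028543 - 4.9064e-5*I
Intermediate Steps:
k(K, N) = -K/4 - N/4 (k(K, N) = -(N + K)/4 = -(K + N)/4 = -K/4 - N/4)
B(X) = 0
Q(Z, d) = -9/4 + Z - sqrt(-4 + Z)/4 (Q(Z, d) = Z + (-1/4*9 - sqrt(-4 + Z)/4) = Z + (-9/4 - sqrt(-4 + Z)/4) = -9/4 + Z - sqrt(-4 + Z)/4)
Q(-211, B(13) + 43)/74713 = (-9/4 - 211 - sqrt(-4 - 211)/4)/74713 = (-9/4 - 211 - I*sqrt(215)/4)*(1/74713) = (-853/4 - I*sqrt(215)/4)*(1/74713) = -853/298852 - I*sqrt(215)/298852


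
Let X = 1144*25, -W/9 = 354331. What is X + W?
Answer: -3160379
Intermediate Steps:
W = -3188979 (W = -9*354331 = -3188979)
X = 28600
X + W = 28600 - 3188979 = -3160379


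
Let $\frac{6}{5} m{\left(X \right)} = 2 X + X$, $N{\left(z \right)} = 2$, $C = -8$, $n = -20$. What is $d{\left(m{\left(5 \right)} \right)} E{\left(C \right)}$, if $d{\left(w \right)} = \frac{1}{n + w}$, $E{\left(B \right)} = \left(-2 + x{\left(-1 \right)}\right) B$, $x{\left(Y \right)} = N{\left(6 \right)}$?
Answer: $0$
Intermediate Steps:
$x{\left(Y \right)} = 2$
$m{\left(X \right)} = \frac{5 X}{2}$ ($m{\left(X \right)} = \frac{5 \left(2 X + X\right)}{6} = \frac{5 \cdot 3 X}{6} = \frac{5 X}{2}$)
$E{\left(B \right)} = 0$ ($E{\left(B \right)} = \left(-2 + 2\right) B = 0 B = 0$)
$d{\left(w \right)} = \frac{1}{-20 + w}$
$d{\left(m{\left(5 \right)} \right)} E{\left(C \right)} = \frac{1}{-20 + \frac{5}{2} \cdot 5} \cdot 0 = \frac{1}{-20 + \frac{25}{2}} \cdot 0 = \frac{1}{- \frac{15}{2}} \cdot 0 = \left(- \frac{2}{15}\right) 0 = 0$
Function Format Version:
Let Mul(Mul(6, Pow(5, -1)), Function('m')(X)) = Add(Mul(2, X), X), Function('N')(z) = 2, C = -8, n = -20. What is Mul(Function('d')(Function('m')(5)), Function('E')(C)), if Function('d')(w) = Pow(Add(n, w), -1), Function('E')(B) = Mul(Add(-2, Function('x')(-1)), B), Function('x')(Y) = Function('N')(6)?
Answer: 0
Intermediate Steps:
Function('x')(Y) = 2
Function('m')(X) = Mul(Rational(5, 2), X) (Function('m')(X) = Mul(Rational(5, 6), Add(Mul(2, X), X)) = Mul(Rational(5, 6), Mul(3, X)) = Mul(Rational(5, 2), X))
Function('E')(B) = 0 (Function('E')(B) = Mul(Add(-2, 2), B) = Mul(0, B) = 0)
Function('d')(w) = Pow(Add(-20, w), -1)
Mul(Function('d')(Function('m')(5)), Function('E')(C)) = Mul(Pow(Add(-20, Mul(Rational(5, 2), 5)), -1), 0) = Mul(Pow(Add(-20, Rational(25, 2)), -1), 0) = Mul(Pow(Rational(-15, 2), -1), 0) = Mul(Rational(-2, 15), 0) = 0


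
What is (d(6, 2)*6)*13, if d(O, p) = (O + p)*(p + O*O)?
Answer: 23712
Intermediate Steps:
d(O, p) = (O + p)*(p + O²)
(d(6, 2)*6)*13 = ((6³ + 2² + 6*2 + 2*6²)*6)*13 = ((216 + 4 + 12 + 2*36)*6)*13 = ((216 + 4 + 12 + 72)*6)*13 = (304*6)*13 = 1824*13 = 23712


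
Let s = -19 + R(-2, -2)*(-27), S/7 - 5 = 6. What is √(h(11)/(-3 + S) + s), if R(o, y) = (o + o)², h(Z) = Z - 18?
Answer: 3*I*√274466/74 ≈ 21.239*I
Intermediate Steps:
S = 77 (S = 35 + 7*6 = 35 + 42 = 77)
h(Z) = -18 + Z
R(o, y) = 4*o² (R(o, y) = (2*o)² = 4*o²)
s = -451 (s = -19 + (4*(-2)²)*(-27) = -19 + (4*4)*(-27) = -19 + 16*(-27) = -19 - 432 = -451)
√(h(11)/(-3 + S) + s) = √((-18 + 11)/(-3 + 77) - 451) = √(-7/74 - 451) = √(-33381/74) = 3*I*√274466/74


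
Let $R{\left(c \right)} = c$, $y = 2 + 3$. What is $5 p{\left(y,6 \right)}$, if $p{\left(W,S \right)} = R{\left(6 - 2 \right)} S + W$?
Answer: $145$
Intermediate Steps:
$y = 5$
$p{\left(W,S \right)} = W + 4 S$ ($p{\left(W,S \right)} = \left(6 - 2\right) S + W = 4 S + W = W + 4 S$)
$5 p{\left(y,6 \right)} = 5 \left(5 + 4 \cdot 6\right) = 5 \left(5 + 24\right) = 5 \cdot 29 = 145$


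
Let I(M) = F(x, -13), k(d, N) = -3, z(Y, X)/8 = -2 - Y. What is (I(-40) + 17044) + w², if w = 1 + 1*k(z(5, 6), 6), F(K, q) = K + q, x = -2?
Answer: 17033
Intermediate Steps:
z(Y, X) = -16 - 8*Y (z(Y, X) = 8*(-2 - Y) = -16 - 8*Y)
I(M) = -15 (I(M) = -2 - 13 = -15)
w = -2 (w = 1 + 1*(-3) = 1 - 3 = -2)
(I(-40) + 17044) + w² = (-15 + 17044) + (-2)² = 17029 + 4 = 17033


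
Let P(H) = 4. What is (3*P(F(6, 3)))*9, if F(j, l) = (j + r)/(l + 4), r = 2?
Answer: 108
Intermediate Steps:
F(j, l) = (2 + j)/(4 + l) (F(j, l) = (j + 2)/(l + 4) = (2 + j)/(4 + l))
(3*P(F(6, 3)))*9 = (3*4)*9 = 12*9 = 108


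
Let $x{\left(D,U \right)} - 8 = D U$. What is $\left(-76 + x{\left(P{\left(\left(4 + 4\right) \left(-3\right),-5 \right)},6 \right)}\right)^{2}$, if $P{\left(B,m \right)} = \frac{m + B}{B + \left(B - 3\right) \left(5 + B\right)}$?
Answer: $\frac{124144164}{26569} \approx 4672.5$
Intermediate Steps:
$P{\left(B,m \right)} = \frac{B + m}{B + \left(-3 + B\right) \left(5 + B\right)}$
$x{\left(D,U \right)} = 8 + D U$
$\left(-76 + x{\left(P{\left(\left(4 + 4\right) \left(-3\right),-5 \right)},6 \right)}\right)^{2} = \left(-76 + \left(8 + \frac{\left(4 + 4\right) \left(-3\right) - 5}{-15 + \left(\left(4 + 4\right) \left(-3\right)\right)^{2} + 3 \left(4 + 4\right) \left(-3\right)} 6\right)\right)^{2} = \left(-76 + \left(8 + \frac{8 \left(-3\right) - 5}{-15 + \left(8 \left(-3\right)\right)^{2} + 3 \cdot 8 \left(-3\right)} 6\right)\right)^{2} = \left(-76 + \left(8 + \frac{-24 - 5}{-15 + \left(-24\right)^{2} + 3 \left(-24\right)} 6\right)\right)^{2} = \left(-76 + \left(8 + \frac{1}{-15 + 576 - 72} \left(-29\right) 6\right)\right)^{2} = \left(-76 + \left(8 + \frac{1}{489} \left(-29\right) 6\right)\right)^{2} = \left(-76 + \left(8 - \frac{58}{163}\right)\right)^{2} = \left(-76 + \frac{1246}{163}\right)^{2} = \left(- \frac{11142}{163}\right)^{2} = \frac{124144164}{26569}$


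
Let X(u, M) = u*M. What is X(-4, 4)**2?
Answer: 256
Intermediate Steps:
X(u, M) = M*u
X(-4, 4)**2 = (4*(-4))**2 = (-16)**2 = 256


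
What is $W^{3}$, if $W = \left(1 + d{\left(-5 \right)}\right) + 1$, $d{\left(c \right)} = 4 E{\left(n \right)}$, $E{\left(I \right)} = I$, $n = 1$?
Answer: $216$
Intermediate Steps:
$d{\left(c \right)} = 4$ ($d{\left(c \right)} = 4 \cdot 1 = 4$)
$W = 6$ ($W = \left(1 + 4\right) + 1 = 5 + 1 = 6$)
$W^{3} = 6^{3} = 216$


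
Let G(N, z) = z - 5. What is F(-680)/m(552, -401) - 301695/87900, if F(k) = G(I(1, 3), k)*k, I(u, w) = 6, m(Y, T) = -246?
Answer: -1367267899/720780 ≈ -1896.9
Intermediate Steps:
G(N, z) = -5 + z
F(k) = k*(-5 + k) (F(k) = (-5 + k)*k = k*(-5 + k))
F(-680)/m(552, -401) - 301695/87900 = -680*(-5 - 680)/(-246) - 301695/87900 = -680*(-685)*(-1/246) - 301695*1/87900 = 465800*(-1/246) - 20113/5860 = -232900/123 - 20113/5860 = -1367267899/720780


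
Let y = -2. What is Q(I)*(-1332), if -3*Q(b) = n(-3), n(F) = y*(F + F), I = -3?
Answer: 5328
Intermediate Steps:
n(F) = -4*F (n(F) = -2*(F + F) = -4*F)
Q(b) = -4 (Q(b) = -(-4)*(-3)/3 = -⅓*12 = -4)
Q(I)*(-1332) = -4*(-1332) = 5328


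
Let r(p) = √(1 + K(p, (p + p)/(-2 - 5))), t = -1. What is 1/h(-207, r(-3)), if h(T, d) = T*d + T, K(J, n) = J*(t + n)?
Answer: 7/621 - √70/621 ≈ -0.0022006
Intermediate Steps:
K(J, n) = J*(-1 + n)
r(p) = √(1 + p*(-1 - 2*p/7)) (r(p) = √(1 + p*(-1 + (p + p)/(-2 - 5))) = √(1 + p*(-1 + (2*p)/(-7))) = √(1 + p*(-1 + (2*p)*(-⅐))) = √(1 + p*(-1 - 2*p/7)))
h(T, d) = T + T*d
1/h(-207, r(-3)) = 1/(-207*(1 + √7*√(7 - 1*(-3)*(7 + 2*(-3)))/7)) = 1/(-207*(1 + √7*√(7 - 1*(-3)*(7 - 6))/7)) = 1/(-207*(1 + √7*√(7 - 1*(-3)*1)/7)) = 1/(-207*(1 + √7*√(7 + 3)/7)) = 1/(-207*(1 + √7*√10/7)) = 1/(-207*(1 + √70/7)) = 1/(-207 - 207*√70/7)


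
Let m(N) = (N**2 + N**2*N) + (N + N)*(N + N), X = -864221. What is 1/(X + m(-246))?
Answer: -1/15448577 ≈ -6.4731e-8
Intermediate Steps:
m(N) = N**3 + 5*N**2 (m(N) = (N**2 + N**3) + (2*N)*(2*N) = (N**2 + N**3) + 4*N**2 = N**3 + 5*N**2)
1/(X + m(-246)) = 1/(-864221 + (-246)**2*(5 - 246)) = 1/(-864221 + 60516*(-241)) = 1/(-864221 - 14584356) = 1/(-15448577) = -1/15448577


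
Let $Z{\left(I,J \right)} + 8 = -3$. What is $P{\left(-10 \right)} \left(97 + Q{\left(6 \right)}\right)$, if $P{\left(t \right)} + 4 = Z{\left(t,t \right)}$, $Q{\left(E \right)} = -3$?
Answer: $-1410$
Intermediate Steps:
$Z{\left(I,J \right)} = -11$ ($Z{\left(I,J \right)} = -8 - 3 = -11$)
$P{\left(t \right)} = -15$ ($P{\left(t \right)} = -4 - 11 = -15$)
$P{\left(-10 \right)} \left(97 + Q{\left(6 \right)}\right) = - 15 \left(97 - 3\right) = \left(-15\right) 94 = -1410$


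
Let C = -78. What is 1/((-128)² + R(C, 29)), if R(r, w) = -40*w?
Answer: 1/15224 ≈ 6.5686e-5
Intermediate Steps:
1/((-128)² + R(C, 29)) = 1/((-128)² - 40*29) = 1/(16384 - 1160) = 1/15224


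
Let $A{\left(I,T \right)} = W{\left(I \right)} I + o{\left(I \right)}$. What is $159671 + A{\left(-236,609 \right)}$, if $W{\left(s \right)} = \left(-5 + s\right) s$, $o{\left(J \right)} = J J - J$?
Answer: $-13207133$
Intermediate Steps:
$o{\left(J \right)} = J^{2} - J$
$W{\left(s \right)} = s \left(-5 + s\right)$
$A{\left(I,T \right)} = I \left(-1 + I\right) + I^{2} \left(-5 + I\right)$ ($A{\left(I,T \right)} = I \left(-5 + I\right) I + I \left(-1 + I\right) = I^{2} \left(-5 + I\right) + I \left(-1 + I\right) = I \left(-1 + I\right) + I^{2} \left(-5 + I\right)$)
$159671 + A{\left(-236,609 \right)} = 159671 - 236 \left(-1 - 236 - 236 \left(-5 - 236\right)\right) = 159671 - 236 \left(-1 - 236 - -56876\right) = 159671 - 236 \left(-1 - 236 + 56876\right) = 159671 - 13366804 = -13207133$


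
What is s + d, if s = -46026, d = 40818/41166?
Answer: -315777583/6861 ≈ -46025.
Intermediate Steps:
d = 6803/6861 (d = 40818*(1/41166) = 6803/6861 ≈ 0.99155)
s + d = -46026 + 6803/6861 = -315777583/6861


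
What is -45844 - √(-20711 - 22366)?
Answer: -45844 - I*√43077 ≈ -45844.0 - 207.55*I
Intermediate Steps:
-45844 - √(-20711 - 22366) = -45844 - √(-43077) = -45844 - I*√43077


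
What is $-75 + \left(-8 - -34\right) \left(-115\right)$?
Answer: $-3065$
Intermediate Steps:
$-75 + \left(-8 - -34\right) \left(-115\right) = -75 + \left(-8 + 34\right) \left(-115\right) = -75 + 26 \left(-115\right) = -75 - 2990 = -3065$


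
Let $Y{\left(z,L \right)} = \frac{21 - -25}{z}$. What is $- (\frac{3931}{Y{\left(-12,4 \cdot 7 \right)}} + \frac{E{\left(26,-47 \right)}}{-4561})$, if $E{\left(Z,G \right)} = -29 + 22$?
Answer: $\frac{107575585}{104903} \approx 1025.5$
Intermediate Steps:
$E{\left(Z,G \right)} = -7$
$Y{\left(z,L \right)} = \frac{46}{z}$ ($Y{\left(z,L \right)} = \frac{21 + 25}{z} = \frac{46}{z}$)
$- (\frac{3931}{Y{\left(-12,4 \cdot 7 \right)}} + \frac{E{\left(26,-47 \right)}}{-4561}) = - (\frac{3931}{46 \frac{1}{-12}} - \frac{7}{-4561}) = - (\frac{3931}{46 \left(- \frac{1}{12}\right)} - - \frac{7}{4561}) = - (\frac{3931}{- \frac{23}{6}} + \frac{7}{4561}) = - (3931 \left(- \frac{6}{23}\right) + \frac{7}{4561}) = - (- \frac{23586}{23} + \frac{7}{4561}) = \left(-1\right) \left(- \frac{107575585}{104903}\right) = \frac{107575585}{104903}$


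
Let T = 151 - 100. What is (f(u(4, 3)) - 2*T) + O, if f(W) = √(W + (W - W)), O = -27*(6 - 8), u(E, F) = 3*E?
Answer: -48 + 2*√3 ≈ -44.536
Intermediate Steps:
O = 54 (O = -27*(-2) = 54)
T = 51
f(W) = √W (f(W) = √(W + 0) = √W)
(f(u(4, 3)) - 2*T) + O = (√(3*4) - 2*51) + 54 = (√12 - 102) + 54 = (2*√3 - 102) + 54 = (-102 + 2*√3) + 54 = -48 + 2*√3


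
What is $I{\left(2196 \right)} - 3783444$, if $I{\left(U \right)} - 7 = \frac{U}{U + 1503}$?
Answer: $- \frac{1554992363}{411} \approx -3.7834 \cdot 10^{6}$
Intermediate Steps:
$I{\left(U \right)} = 7 + \frac{U}{1503 + U}$ ($I{\left(U \right)} = 7 + \frac{U}{U + 1503} = 7 + \frac{U}{1503 + U}$)
$I{\left(2196 \right)} - 3783444 = \frac{10521 + 8 \cdot 2196}{1503 + 2196} - 3783444 = \frac{10521 + 17568}{3699} - 3783444 = \frac{1}{3699} \cdot 28089 - 3783444 = \frac{3121}{411} - 3783444 = - \frac{1554992363}{411}$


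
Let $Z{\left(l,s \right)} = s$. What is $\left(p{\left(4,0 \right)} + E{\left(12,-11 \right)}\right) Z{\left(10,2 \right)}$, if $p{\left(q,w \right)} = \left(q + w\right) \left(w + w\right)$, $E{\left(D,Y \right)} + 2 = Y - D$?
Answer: $-50$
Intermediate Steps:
$E{\left(D,Y \right)} = -2 + Y - D$ ($E{\left(D,Y \right)} = -2 - \left(D - Y\right) = -2 + Y - D$)
$p{\left(q,w \right)} = 2 w \left(q + w\right)$ ($p{\left(q,w \right)} = \left(q + w\right) 2 w = 2 w \left(q + w\right)$)
$\left(p{\left(4,0 \right)} + E{\left(12,-11 \right)}\right) Z{\left(10,2 \right)} = \left(2 \cdot 0 \left(4 + 0\right) - 25\right) 2 = \left(2 \cdot 0 \cdot 4 - 25\right) 2 = \left(0 - 25\right) 2 = \left(-25\right) 2 = -50$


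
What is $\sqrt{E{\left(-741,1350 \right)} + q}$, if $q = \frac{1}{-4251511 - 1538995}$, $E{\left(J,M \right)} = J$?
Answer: $\frac{i \sqrt{24845700170193182}}{5790506} \approx 27.221 i$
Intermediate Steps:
$q = - \frac{1}{5790506}$ ($q = \frac{1}{-5790506} = - \frac{1}{5790506} \approx -1.727 \cdot 10^{-7}$)
$\sqrt{E{\left(-741,1350 \right)} + q} = \sqrt{-741 - \frac{1}{5790506}} = \sqrt{- \frac{4290764947}{5790506}} = \frac{i \sqrt{24845700170193182}}{5790506}$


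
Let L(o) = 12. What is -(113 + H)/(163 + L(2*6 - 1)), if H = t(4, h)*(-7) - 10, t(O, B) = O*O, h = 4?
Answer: 9/175 ≈ 0.051429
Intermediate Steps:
t(O, B) = O²
H = -122 (H = 4²*(-7) - 10 = 16*(-7) - 10 = -112 - 10 = -122)
-(113 + H)/(163 + L(2*6 - 1)) = -(113 - 122)/(163 + 12) = -(-9)/175 = -1*(-9/175) = 9/175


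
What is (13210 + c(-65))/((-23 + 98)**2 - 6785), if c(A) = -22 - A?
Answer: -457/40 ≈ -11.425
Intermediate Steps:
(13210 + c(-65))/((-23 + 98)**2 - 6785) = (13210 + (-22 - 1*(-65)))/((-23 + 98)**2 - 6785) = (13210 + (-22 + 65))/(75**2 - 6785) = (13210 + 43)/(5625 - 6785) = 13253/(-1160) = 13253*(-1/1160) = -457/40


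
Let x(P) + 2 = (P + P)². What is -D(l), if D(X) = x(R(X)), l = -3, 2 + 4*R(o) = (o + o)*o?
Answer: -62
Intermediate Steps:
R(o) = -½ + o²/2 (R(o) = -½ + ((o + o)*o)/4 = -½ + ((2*o)*o)/4 = -½ + (2*o²)/4 = -½ + o²/2)
x(P) = -2 + 4*P² (x(P) = -2 + (P + P)² = -2 + (2*P)² = -2 + 4*P²)
D(X) = -2 + 4*(-½ + X²/2)²
-D(l) = -(-2 + (-1 + (-3)²)²) = -(-2 + (-1 + 9)²) = -(-2 + 8²) = -(-2 + 64) = -1*62 = -62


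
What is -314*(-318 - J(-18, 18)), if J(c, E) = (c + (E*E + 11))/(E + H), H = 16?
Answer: 1747253/17 ≈ 1.0278e+5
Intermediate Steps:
J(c, E) = (11 + c + E**2)/(16 + E) (J(c, E) = (c + (E*E + 11))/(E + 16) = (c + (E**2 + 11))/(16 + E) = (c + (11 + E**2))/(16 + E) = (11 + c + E**2)/(16 + E))
-314*(-318 - J(-18, 18)) = -314*(-318 - (11 - 18 + 18**2)/(16 + 18)) = -314*(-318 - (11 - 18 + 324)/34) = -314*(-318 - 317/34) = -314*(-11129/34) = 1747253/17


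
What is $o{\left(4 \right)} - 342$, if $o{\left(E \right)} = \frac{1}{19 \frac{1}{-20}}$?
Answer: $- \frac{6518}{19} \approx -343.05$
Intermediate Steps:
$o{\left(E \right)} = - \frac{20}{19}$ ($o{\left(E \right)} = \frac{1}{19 \left(- \frac{1}{20}\right)} = \frac{1}{- \frac{19}{20}} = - \frac{20}{19}$)
$o{\left(4 \right)} - 342 = - \frac{20}{19} - 342 = - \frac{6518}{19}$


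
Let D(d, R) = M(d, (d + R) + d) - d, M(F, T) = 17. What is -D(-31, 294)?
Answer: -48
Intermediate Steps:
D(d, R) = 17 - d
-D(-31, 294) = -(17 - 1*(-31)) = -(17 + 31) = -1*48 = -48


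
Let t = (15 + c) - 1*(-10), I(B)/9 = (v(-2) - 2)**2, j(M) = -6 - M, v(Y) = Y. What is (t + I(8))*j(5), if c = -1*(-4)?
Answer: -1903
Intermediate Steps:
c = 4
I(B) = 144 (I(B) = 9*(-2 - 2)**2 = 9*(-4)**2 = 9*16 = 144)
t = 29 (t = (15 + 4) - 1*(-10) = 19 + 10 = 29)
(t + I(8))*j(5) = (29 + 144)*(-6 - 1*5) = 173*(-6 - 5) = 173*(-11) = -1903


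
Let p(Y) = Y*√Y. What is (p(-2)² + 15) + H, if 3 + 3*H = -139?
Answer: -121/3 ≈ -40.333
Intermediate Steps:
H = -142/3 (H = -1 + (⅓)*(-139) = -1 - 139/3 = -142/3 ≈ -47.333)
p(Y) = Y^(3/2)
(p(-2)² + 15) + H = (((-2)^(3/2))² + 15) - 142/3 = ((-2*I*√2)² + 15) - 142/3 = (-8 + 15) - 142/3 = 7 - 142/3 = -121/3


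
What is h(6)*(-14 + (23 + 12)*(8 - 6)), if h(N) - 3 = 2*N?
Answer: 840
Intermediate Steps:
h(N) = 3 + 2*N
h(6)*(-14 + (23 + 12)*(8 - 6)) = (3 + 2*6)*(-14 + (23 + 12)*(8 - 6)) = (3 + 12)*(-14 + 35*2) = 15*(-14 + 70) = 15*56 = 840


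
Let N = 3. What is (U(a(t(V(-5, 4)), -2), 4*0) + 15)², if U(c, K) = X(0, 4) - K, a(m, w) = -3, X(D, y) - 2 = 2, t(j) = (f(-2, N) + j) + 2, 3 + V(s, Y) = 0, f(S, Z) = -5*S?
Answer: 361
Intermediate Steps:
V(s, Y) = -3 (V(s, Y) = -3 + 0 = -3)
t(j) = 12 + j (t(j) = (-5*(-2) + j) + 2 = (10 + j) + 2 = 12 + j)
X(D, y) = 4 (X(D, y) = 2 + 2 = 4)
U(c, K) = 4 - K
(U(a(t(V(-5, 4)), -2), 4*0) + 15)² = ((4 - 4*0) + 15)² = ((4 - 1*0) + 15)² = ((4 + 0) + 15)² = (4 + 15)² = 19² = 361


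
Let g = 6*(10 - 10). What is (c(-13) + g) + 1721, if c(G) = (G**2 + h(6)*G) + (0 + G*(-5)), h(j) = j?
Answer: 1877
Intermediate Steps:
g = 0 (g = 6*0 = 0)
c(G) = G + G**2 (c(G) = (G**2 + 6*G) + (0 + G*(-5)) = (G**2 + 6*G) + (0 - 5*G) = (G**2 + 6*G) - 5*G = G + G**2)
(c(-13) + g) + 1721 = (-13*(1 - 13) + 0) + 1721 = (-13*(-12) + 0) + 1721 = (156 + 0) + 1721 = 156 + 1721 = 1877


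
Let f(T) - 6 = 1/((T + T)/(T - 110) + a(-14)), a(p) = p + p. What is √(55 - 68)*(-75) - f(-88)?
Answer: -1455/244 - 75*I*√13 ≈ -5.9631 - 270.42*I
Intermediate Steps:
a(p) = 2*p
f(T) = 6 + 1/(-28 + 2*T/(-110 + T)) (f(T) = 6 + 1/((T + T)/(T - 110) + 2*(-14)) = 6 + 1/((2*T)/(-110 + T) - 28) = 6 + 1/(2*T/(-110 + T) - 28) = 6 + 1/(-28 + 2*T/(-110 + T)))
√(55 - 68)*(-75) - f(-88) = √(55 - 68)*(-75) - 5*(-3674 + 31*(-88))/(2*(-1540 + 13*(-88))) = √(-13)*(-75) - 5*(-3674 - 2728)/(2*(-1540 - 1144)) = (I*√13)*(-75) - 5*(-6402)/(2*(-2684)) = -75*I*√13 - 5*(-1)*(-6402)/(2*2684) = -75*I*√13 - 1*1455/244 = -75*I*√13 - 1455/244 = -1455/244 - 75*I*√13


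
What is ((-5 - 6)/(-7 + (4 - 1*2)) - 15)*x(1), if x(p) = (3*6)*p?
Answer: -1152/5 ≈ -230.40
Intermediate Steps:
x(p) = 18*p
((-5 - 6)/(-7 + (4 - 1*2)) - 15)*x(1) = ((-5 - 6)/(-7 + (4 - 1*2)) - 15)*(18*1) = (-11/(-7 + (4 - 2)) - 15)*18 = (-11/(-7 + 2) - 15)*18 = (-11/(-5) - 15)*18 = (-11*(-⅕) - 15)*18 = (11/5 - 15)*18 = -64/5*18 = -1152/5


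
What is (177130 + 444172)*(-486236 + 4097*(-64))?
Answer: -465009754088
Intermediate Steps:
(177130 + 444172)*(-486236 + 4097*(-64)) = 621302*(-486236 - 262208) = 621302*(-748444) = -465009754088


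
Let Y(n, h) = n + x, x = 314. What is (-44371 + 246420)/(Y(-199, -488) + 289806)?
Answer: 202049/289921 ≈ 0.69691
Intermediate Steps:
Y(n, h) = 314 + n (Y(n, h) = n + 314 = 314 + n)
(-44371 + 246420)/(Y(-199, -488) + 289806) = (-44371 + 246420)/((314 - 199) + 289806) = 202049/(115 + 289806) = 202049/289921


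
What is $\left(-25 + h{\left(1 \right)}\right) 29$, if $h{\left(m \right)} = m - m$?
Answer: $-725$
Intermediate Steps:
$h{\left(m \right)} = 0$
$\left(-25 + h{\left(1 \right)}\right) 29 = \left(-25 + 0\right) 29 = \left(-25\right) 29 = -725$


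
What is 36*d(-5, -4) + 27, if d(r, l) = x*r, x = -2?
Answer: 387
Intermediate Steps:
d(r, l) = -2*r
36*d(-5, -4) + 27 = 36*(-2*(-5)) + 27 = 36*10 + 27 = 360 + 27 = 387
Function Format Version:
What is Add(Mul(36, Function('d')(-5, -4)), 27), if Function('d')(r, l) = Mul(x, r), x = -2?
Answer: 387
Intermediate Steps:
Function('d')(r, l) = Mul(-2, r)
Add(Mul(36, Function('d')(-5, -4)), 27) = Add(Mul(36, Mul(-2, -5)), 27) = Add(Mul(36, 10), 27) = Add(360, 27) = 387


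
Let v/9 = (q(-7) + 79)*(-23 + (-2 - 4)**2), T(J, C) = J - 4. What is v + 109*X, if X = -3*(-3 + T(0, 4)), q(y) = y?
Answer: 10713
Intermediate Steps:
T(J, C) = -4 + J
v = 8424 (v = 9*((-7 + 79)*(-23 + (-2 - 4)**2)) = 9*(72*(-23 + (-6)**2)) = 9*(72*(-23 + 36)) = 9*(72*13) = 9*936 = 8424)
X = 21 (X = -3*(-3 + (-4 + 0)) = -3*(-3 - 4) = -3*(-7) = 21)
v + 109*X = 8424 + 109*21 = 8424 + 2289 = 10713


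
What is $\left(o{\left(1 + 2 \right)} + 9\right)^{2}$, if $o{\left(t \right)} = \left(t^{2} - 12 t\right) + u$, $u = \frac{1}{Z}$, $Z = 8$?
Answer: $\frac{20449}{64} \approx 319.52$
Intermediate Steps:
$u = \frac{1}{8} \approx 0.125$
$o{\left(t \right)} = \frac{1}{8} + t^{2} - 12 t$ ($o{\left(t \right)} = \left(t^{2} - 12 t\right) + \frac{1}{8} = \frac{1}{8} + t^{2} - 12 t$)
$\left(o{\left(1 + 2 \right)} + 9\right)^{2} = \left(\left(\frac{1}{8} + \left(1 + 2\right)^{2} - 12 \left(1 + 2\right)\right) + 9\right)^{2} = \left(\left(\frac{1}{8} + 3^{2} - 36\right) + 9\right)^{2} = \left(\left(\frac{1}{8} + 9 - 36\right) + 9\right)^{2} = \left(- \frac{215}{8} + 9\right)^{2} = \left(- \frac{143}{8}\right)^{2} = \frac{20449}{64}$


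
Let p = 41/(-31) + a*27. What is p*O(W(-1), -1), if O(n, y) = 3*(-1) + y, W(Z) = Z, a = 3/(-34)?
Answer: 7810/527 ≈ 14.820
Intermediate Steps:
a = -3/34 (a = 3*(-1/34) = -3/34 ≈ -0.088235)
p = -3905/1054 (p = 41/(-31) - 3/34*27 = 41*(-1/31) - 81/34 = -41/31 - 81/34 = -3905/1054 ≈ -3.7049)
O(n, y) = -3 + y
p*O(W(-1), -1) = -3905*(-3 - 1)/1054 = -3905/1054*(-4) = 7810/527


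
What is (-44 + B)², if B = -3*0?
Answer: 1936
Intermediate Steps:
B = 0
(-44 + B)² = (-44 + 0)² = (-44)² = 1936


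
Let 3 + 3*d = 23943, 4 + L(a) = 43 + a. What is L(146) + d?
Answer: 8165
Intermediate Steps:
L(a) = 39 + a (L(a) = -4 + (43 + a) = 39 + a)
d = 7980 (d = -1 + (⅓)*23943 = -1 + 7981 = 7980)
L(146) + d = (39 + 146) + 7980 = 185 + 7980 = 8165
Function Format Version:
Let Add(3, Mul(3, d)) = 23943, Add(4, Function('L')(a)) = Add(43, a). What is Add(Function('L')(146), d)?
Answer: 8165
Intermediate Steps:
Function('L')(a) = Add(39, a) (Function('L')(a) = Add(-4, Add(43, a)) = Add(39, a))
d = 7980 (d = Add(-1, Mul(Rational(1, 3), 23943)) = Add(-1, 7981) = 7980)
Add(Function('L')(146), d) = Add(Add(39, 146), 7980) = Add(185, 7980) = 8165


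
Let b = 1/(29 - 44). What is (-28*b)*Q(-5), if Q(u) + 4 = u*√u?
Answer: -112/15 - 28*I*√5/3 ≈ -7.4667 - 20.87*I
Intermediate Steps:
Q(u) = -4 + u^(3/2) (Q(u) = -4 + u*√u = -4 + u^(3/2))
b = -1/15 (b = 1/(-15) = -1/15 ≈ -0.066667)
(-28*b)*Q(-5) = (-28*(-1/15))*(-4 + (-5)^(3/2)) = 28*(-4 - 5*I*√5)/15 = -112/15 - 28*I*√5/3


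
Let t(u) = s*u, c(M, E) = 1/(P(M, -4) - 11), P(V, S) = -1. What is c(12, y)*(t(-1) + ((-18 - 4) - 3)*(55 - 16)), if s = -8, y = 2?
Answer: 967/12 ≈ 80.583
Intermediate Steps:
c(M, E) = -1/12 (c(M, E) = 1/(-1 - 11) = 1/(-12) = -1/12)
t(u) = -8*u
c(12, y)*(t(-1) + ((-18 - 4) - 3)*(55 - 16)) = -(-8*(-1) + ((-18 - 4) - 3)*(55 - 16))/12 = -(8 + (-22 - 3)*39)/12 = -(8 - 25*39)/12 = -(8 - 975)/12 = -1/12*(-967) = 967/12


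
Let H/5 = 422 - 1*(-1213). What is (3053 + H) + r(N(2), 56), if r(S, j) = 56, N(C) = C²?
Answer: 11284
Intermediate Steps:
H = 8175 (H = 5*(422 - 1*(-1213)) = 5*(422 + 1213) = 5*1635 = 8175)
(3053 + H) + r(N(2), 56) = (3053 + 8175) + 56 = 11228 + 56 = 11284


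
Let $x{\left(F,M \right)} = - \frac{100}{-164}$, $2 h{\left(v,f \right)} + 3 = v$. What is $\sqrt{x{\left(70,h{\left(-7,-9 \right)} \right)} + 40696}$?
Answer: $\frac{\sqrt{68411001}}{41} \approx 201.73$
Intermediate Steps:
$h{\left(v,f \right)} = - \frac{3}{2} + \frac{v}{2}$
$x{\left(F,M \right)} = \frac{25}{41}$ ($x{\left(F,M \right)} = \left(-100\right) \left(- \frac{1}{164}\right) = \frac{25}{41}$)
$\sqrt{x{\left(70,h{\left(-7,-9 \right)} \right)} + 40696} = \sqrt{\frac{25}{41} + 40696} = \sqrt{\frac{1668561}{41}} = \frac{\sqrt{68411001}}{41}$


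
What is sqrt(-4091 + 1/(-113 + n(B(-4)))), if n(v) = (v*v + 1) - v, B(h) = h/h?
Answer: I*sqrt(3207351)/28 ≈ 63.961*I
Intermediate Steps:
B(h) = 1
n(v) = 1 + v**2 - v (n(v) = (v**2 + 1) - v = (1 + v**2) - v = 1 + v**2 - v)
sqrt(-4091 + 1/(-113 + n(B(-4)))) = sqrt(-4091 + 1/(-113 + (1 + 1**2 - 1*1))) = sqrt(-4091 + 1/(-113 + (1 + 1 - 1))) = sqrt(-4091 + 1/(-113 + 1)) = sqrt(-4091 + 1/(-112)) = sqrt(-4091 - 1/112) = sqrt(-458193/112) = I*sqrt(3207351)/28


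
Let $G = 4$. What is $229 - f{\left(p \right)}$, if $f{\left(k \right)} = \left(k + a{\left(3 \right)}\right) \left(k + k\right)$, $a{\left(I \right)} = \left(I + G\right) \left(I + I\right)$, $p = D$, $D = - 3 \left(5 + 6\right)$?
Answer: $823$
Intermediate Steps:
$D = -33$ ($D = \left(-3\right) 11 = -33$)
$p = -33$
$a{\left(I \right)} = 2 I \left(4 + I\right)$ ($a{\left(I \right)} = \left(I + 4\right) \left(I + I\right) = \left(4 + I\right) 2 I = 2 I \left(4 + I\right)$)
$f{\left(k \right)} = 2 k \left(42 + k\right)$ ($f{\left(k \right)} = \left(k + 2 \cdot 3 \left(4 + 3\right)\right) \left(k + k\right) = \left(k + 2 \cdot 3 \cdot 7\right) 2 k = \left(k + 42\right) 2 k = \left(42 + k\right) 2 k = 2 k \left(42 + k\right)$)
$229 - f{\left(p \right)} = 229 - 2 \left(-33\right) \left(42 - 33\right) = 229 - 2 \left(-33\right) 9 = 229 - -594 = 229 + 594 = 823$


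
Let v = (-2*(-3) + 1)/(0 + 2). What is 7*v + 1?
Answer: 51/2 ≈ 25.500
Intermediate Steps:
v = 7/2 (v = (6 + 1)/2 = 7*(½) = 7/2 ≈ 3.5000)
7*v + 1 = 7*(7/2) + 1 = 49/2 + 1 = 51/2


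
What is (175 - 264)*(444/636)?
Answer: -3293/53 ≈ -62.132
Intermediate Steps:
(175 - 264)*(444/636) = -39516/636 = -89*37/53 = -3293/53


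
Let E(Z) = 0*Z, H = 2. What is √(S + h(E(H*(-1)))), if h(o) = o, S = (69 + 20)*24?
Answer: 2*√534 ≈ 46.217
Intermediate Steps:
E(Z) = 0
S = 2136 (S = 89*24 = 2136)
√(S + h(E(H*(-1)))) = √(2136 + 0) = √2136 = 2*√534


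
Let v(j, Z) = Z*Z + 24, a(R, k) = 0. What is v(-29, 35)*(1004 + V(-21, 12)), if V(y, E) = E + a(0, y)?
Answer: 1268984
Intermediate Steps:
V(y, E) = E (V(y, E) = E + 0 = E)
v(j, Z) = 24 + Z² (v(j, Z) = Z² + 24 = 24 + Z²)
v(-29, 35)*(1004 + V(-21, 12)) = (24 + 35²)*(1004 + 12) = (24 + 1225)*1016 = 1249*1016 = 1268984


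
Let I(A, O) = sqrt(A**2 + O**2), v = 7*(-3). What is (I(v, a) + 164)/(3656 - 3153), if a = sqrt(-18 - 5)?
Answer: 164/503 + sqrt(418)/503 ≈ 0.36669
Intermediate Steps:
a = I*sqrt(23) (a = sqrt(-23) = I*sqrt(23) ≈ 4.7958*I)
v = -21
(I(v, a) + 164)/(3656 - 3153) = (sqrt((-21)**2 + (I*sqrt(23))**2) + 164)/(3656 - 3153) = (sqrt(441 - 23) + 164)/503 = (sqrt(418) + 164)*(1/503) = (164 + sqrt(418))*(1/503) = 164/503 + sqrt(418)/503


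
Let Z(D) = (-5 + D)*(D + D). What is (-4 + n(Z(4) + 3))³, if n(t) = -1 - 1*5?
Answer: -1000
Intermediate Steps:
Z(D) = 2*D*(-5 + D) (Z(D) = (-5 + D)*(2*D) = 2*D*(-5 + D))
n(t) = -6 (n(t) = -1 - 5 = -6)
(-4 + n(Z(4) + 3))³ = (-4 - 6)³ = (-10)³ = -1000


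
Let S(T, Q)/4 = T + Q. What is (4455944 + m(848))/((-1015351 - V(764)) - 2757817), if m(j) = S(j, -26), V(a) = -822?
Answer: -2229616/1886173 ≈ -1.1821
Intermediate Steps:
S(T, Q) = 4*Q + 4*T (S(T, Q) = 4*(T + Q) = 4*(Q + T) = 4*Q + 4*T)
m(j) = -104 + 4*j (m(j) = 4*(-26) + 4*j = -104 + 4*j)
(4455944 + m(848))/((-1015351 - V(764)) - 2757817) = (4455944 + (-104 + 4*848))/((-1015351 - 1*(-822)) - 2757817) = (4455944 + (-104 + 3392))/((-1015351 + 822) - 2757817) = (4455944 + 3288)/(-1014529 - 2757817) = 4459232/(-3772346) = 4459232*(-1/3772346) = -2229616/1886173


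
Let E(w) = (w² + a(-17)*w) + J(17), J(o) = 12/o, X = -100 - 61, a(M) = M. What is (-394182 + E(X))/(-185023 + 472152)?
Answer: -6213896/4881193 ≈ -1.2730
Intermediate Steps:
X = -161
E(w) = 12/17 + w² - 17*w (E(w) = (w² - 17*w) + 12/17 = 12/17 + w² - 17*w)
(-394182 + E(X))/(-185023 + 472152) = (-394182 + (12/17 + (-161)² - 17*(-161)))/(-185023 + 472152) = (-394182 + (12/17 + 25921 + 2737))/287129 = (-394182 + 487198/17)*(1/287129) = -6213896/17*1/287129 = -6213896/4881193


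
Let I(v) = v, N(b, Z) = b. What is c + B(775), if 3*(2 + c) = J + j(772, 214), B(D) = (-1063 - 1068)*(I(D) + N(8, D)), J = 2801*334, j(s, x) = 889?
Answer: -1356434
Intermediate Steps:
J = 935534
B(D) = -17048 - 2131*D (B(D) = (-1063 - 1068)*(D + 8) = -2131*(8 + D) = -17048 - 2131*D)
c = 312139 (c = -2 + (935534 + 889)/3 = -2 + (1/3)*936423 = -2 + 312141 = 312139)
c + B(775) = 312139 + (-17048 - 2131*775) = 312139 + (-17048 - 1651525) = 312139 - 1668573 = -1356434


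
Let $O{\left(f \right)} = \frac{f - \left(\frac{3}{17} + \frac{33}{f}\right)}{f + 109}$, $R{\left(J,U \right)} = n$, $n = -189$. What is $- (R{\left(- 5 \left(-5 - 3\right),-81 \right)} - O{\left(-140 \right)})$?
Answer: $\frac{14277479}{73780} \approx 193.51$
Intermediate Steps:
$R{\left(J,U \right)} = -189$
$O{\left(f \right)} = \frac{- \frac{3}{17} + f - \frac{33}{f}}{109 + f}$ ($O{\left(f \right)} = \frac{f - \left(\frac{3}{17} + \frac{33}{f}\right)}{109 + f} = \frac{- \frac{3}{17} + f - \frac{33}{f}}{109 + f}$)
$- (R{\left(- 5 \left(-5 - 3\right),-81 \right)} - O{\left(-140 \right)}) = - (-189 - \frac{-33 + \left(-140\right)^{2} - - \frac{420}{17}}{\left(-140\right) \left(109 - 140\right)}) = - (-189 - - \frac{-33 + 19600 + \frac{420}{17}}{140 \left(-31\right)}) = - (-189 - \left(- \frac{1}{140}\right) \left(- \frac{1}{31}\right) \frac{333059}{17}) = - (-189 - \frac{333059}{73780}) = \left(-1\right) \left(- \frac{14277479}{73780}\right) = \frac{14277479}{73780}$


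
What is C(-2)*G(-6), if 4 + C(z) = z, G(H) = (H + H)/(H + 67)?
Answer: 72/61 ≈ 1.1803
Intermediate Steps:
G(H) = 2*H/(67 + H) (G(H) = (2*H)/(67 + H) = 2*H/(67 + H))
C(z) = -4 + z
C(-2)*G(-6) = (-4 - 2)*(2*(-6)/(67 - 6)) = -12*(-6)/61 = -6*(-12/61) = 72/61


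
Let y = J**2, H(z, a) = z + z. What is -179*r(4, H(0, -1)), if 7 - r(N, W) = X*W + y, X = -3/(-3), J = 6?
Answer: 5191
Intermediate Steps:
H(z, a) = 2*z
X = 1 (X = -3*(-1/3) = 1)
y = 36 (y = 6**2 = 36)
r(N, W) = -29 - W (r(N, W) = 7 - (1*W + 36) = 7 - (W + 36) = 7 - (36 + W) = 7 + (-36 - W) = -29 - W)
-179*r(4, H(0, -1)) = -179*(-29 - 2*0) = -179*(-29 - 1*0) = -179*(-29 + 0) = -179*(-29) = 5191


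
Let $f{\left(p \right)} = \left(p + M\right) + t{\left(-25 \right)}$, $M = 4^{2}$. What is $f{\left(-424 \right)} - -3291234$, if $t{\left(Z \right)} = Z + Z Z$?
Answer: $3291426$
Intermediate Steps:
$M = 16$
$t{\left(Z \right)} = Z + Z^{2}$
$f{\left(p \right)} = 616 + p$ ($f{\left(p \right)} = \left(p + 16\right) - 25 \left(1 - 25\right) = \left(16 + p\right) - -600 = \left(16 + p\right) + 600 = 616 + p$)
$f{\left(-424 \right)} - -3291234 = \left(616 - 424\right) - -3291234 = 192 + 3291234 = 3291426$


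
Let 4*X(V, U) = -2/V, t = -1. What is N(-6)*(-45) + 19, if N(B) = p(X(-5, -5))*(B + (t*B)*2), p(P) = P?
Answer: -8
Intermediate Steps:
X(V, U) = -1/(2*V) (X(V, U) = (-2/V)/4 = -1/(2*V))
N(B) = -B/10 (N(B) = (-1/2/(-5))*(B - B*2) = (-1/2*(-1/5))*(B - 2*B) = (-B)/10 = -B/10)
N(-6)*(-45) + 19 = -1/10*(-6)*(-45) + 19 = (3/5)*(-45) + 19 = -27 + 19 = -8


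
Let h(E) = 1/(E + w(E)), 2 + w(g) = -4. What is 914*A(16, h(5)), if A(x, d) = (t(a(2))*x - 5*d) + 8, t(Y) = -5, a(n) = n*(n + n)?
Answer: -61238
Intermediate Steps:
a(n) = 2*n**2 (a(n) = n*(2*n) = 2*n**2)
w(g) = -6 (w(g) = -2 - 4 = -6)
h(E) = 1/(-6 + E) (h(E) = 1/(E - 6) = 1/(-6 + E))
A(x, d) = 8 - 5*d - 5*x (A(x, d) = (-5*x - 5*d) + 8 = (-5*d - 5*x) + 8 = 8 - 5*d - 5*x)
914*A(16, h(5)) = 914*(8 - 5/(-6 + 5) - 5*16) = 914*(8 - 5/(-1) - 80) = 914*(8 - 5*(-1) - 80) = 914*(8 + 5 - 80) = 914*(-67) = -61238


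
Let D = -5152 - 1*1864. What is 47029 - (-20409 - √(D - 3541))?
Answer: 67438 + 3*I*√1173 ≈ 67438.0 + 102.75*I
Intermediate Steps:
D = -7016 (D = -5152 - 1864 = -7016)
47029 - (-20409 - √(D - 3541)) = 47029 - (-20409 - √(-7016 - 3541)) = 47029 - (-20409 - √(-10557)) = 47029 - (-20409 - 3*I*√1173) = 47029 + (20409 + 3*I*√1173) = 67438 + 3*I*√1173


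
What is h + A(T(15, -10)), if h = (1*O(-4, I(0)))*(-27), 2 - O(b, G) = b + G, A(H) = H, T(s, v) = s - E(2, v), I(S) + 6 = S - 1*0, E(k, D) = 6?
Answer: -315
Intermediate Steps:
I(S) = -6 + S (I(S) = -6 + (S - 1*0) = -6 + (S + 0) = -6 + S)
T(s, v) = -6 + s (T(s, v) = s - 1*6 = s - 6 = -6 + s)
O(b, G) = 2 - G - b (O(b, G) = 2 - (b + G) = 2 - (G + b) = 2 + (-G - b) = 2 - G - b)
h = -324 (h = (1*(2 - (-6 + 0) - 1*(-4)))*(-27) = (1*(2 - 1*(-6) + 4))*(-27) = (1*(2 + 6 + 4))*(-27) = (1*12)*(-27) = 12*(-27) = -324)
h + A(T(15, -10)) = -324 + (-6 + 15) = -324 + 9 = -315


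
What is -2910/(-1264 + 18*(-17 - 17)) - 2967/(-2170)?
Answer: 212157/72695 ≈ 2.9185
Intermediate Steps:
-2910/(-1264 + 18*(-17 - 17)) - 2967/(-2170) = -2910/(-1264 + 18*(-34)) - 2967*(-1/2170) = -2910/(-1264 - 612) + 2967/2170 = -2910/(-1876) + 2967/2170 = -2910*(-1/1876) + 2967/2170 = 1455/938 + 2967/2170 = 212157/72695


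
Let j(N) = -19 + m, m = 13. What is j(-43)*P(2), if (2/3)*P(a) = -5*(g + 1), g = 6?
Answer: 315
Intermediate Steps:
j(N) = -6 (j(N) = -19 + 13 = -6)
P(a) = -105/2 (P(a) = 3*(-5*(6 + 1))/2 = 3*(-5*7)/2 = (3/2)*(-35) = -105/2)
j(-43)*P(2) = -6*(-105/2) = 315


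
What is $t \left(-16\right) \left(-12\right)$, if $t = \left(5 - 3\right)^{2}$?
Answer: $768$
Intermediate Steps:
$t = 4$ ($t = 2^{2} = 4$)
$t \left(-16\right) \left(-12\right) = 4 \left(-16\right) \left(-12\right) = \left(-64\right) \left(-12\right) = 768$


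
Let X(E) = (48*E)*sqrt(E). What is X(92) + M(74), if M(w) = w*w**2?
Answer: 405224 + 8832*sqrt(23) ≈ 4.4758e+5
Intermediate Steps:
M(w) = w**3
X(E) = 48*E**(3/2)
X(92) + M(74) = 48*92**(3/2) + 74**3 = 48*(184*sqrt(23)) + 405224 = 8832*sqrt(23) + 405224 = 405224 + 8832*sqrt(23)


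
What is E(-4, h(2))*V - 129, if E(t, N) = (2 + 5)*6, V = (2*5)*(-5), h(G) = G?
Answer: -2229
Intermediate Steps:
V = -50 (V = 10*(-5) = -50)
E(t, N) = 42 (E(t, N) = 7*6 = 42)
E(-4, h(2))*V - 129 = 42*(-50) - 129 = -2100 - 129 = -2229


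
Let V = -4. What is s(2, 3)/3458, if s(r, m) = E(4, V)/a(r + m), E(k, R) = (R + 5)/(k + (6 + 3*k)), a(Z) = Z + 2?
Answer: 1/532532 ≈ 1.8778e-6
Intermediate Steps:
a(Z) = 2 + Z
E(k, R) = (5 + R)/(6 + 4*k)
s(r, m) = 1/(22*(2 + m + r)) (s(r, m) = ((5 - 4)/(2*(3 + 2*4)))/(2 + (r + m)) = ((1/2)*1/(3 + 8))/(2 + (m + r)) = ((1/2)*1/11)/(2 + m + r) = ((1/2)*(1/11)*1)/(2 + m + r) = 1/(22*(2 + m + r)))
s(2, 3)/3458 = (1/(22*(2 + 3 + 2)))/3458 = ((1/22)/7)/3458 = ((1/22)*(1/7))/3458 = (1/3458)*(1/154) = 1/532532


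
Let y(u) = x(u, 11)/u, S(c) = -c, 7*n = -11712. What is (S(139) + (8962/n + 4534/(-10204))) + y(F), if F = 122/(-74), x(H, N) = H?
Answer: -2148189521/14938656 ≈ -143.80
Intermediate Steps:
n = -11712/7 (n = (⅐)*(-11712) = -11712/7 ≈ -1673.1)
F = -61/37 (F = 122*(-1/74) = -61/37 ≈ -1.6486)
y(u) = 1 (y(u) = u/u = 1)
(S(139) + (8962/n + 4534/(-10204))) + y(F) = (-1*139 + (8962/(-11712/7) + 4534/(-10204))) + 1 = (-139 + (8962*(-7/11712) + 4534*(-1/10204))) + 1 = (-139 + (-31367/5856 - 2267/5102)) + 1 = (-139 - 86654993/14938656) + 1 = -2163128177/14938656 + 1 = -2148189521/14938656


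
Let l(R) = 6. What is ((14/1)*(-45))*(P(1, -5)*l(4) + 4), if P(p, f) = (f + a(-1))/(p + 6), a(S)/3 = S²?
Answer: -1440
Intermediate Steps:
a(S) = 3*S²
P(p, f) = (3 + f)/(6 + p) (P(p, f) = (f + 3*(-1)²)/(p + 6) = (f + 3*1)/(6 + p) = (f + 3)/(6 + p) = (3 + f)/(6 + p))
((14/1)*(-45))*(P(1, -5)*l(4) + 4) = ((14/1)*(-45))*(((3 - 5)/(6 + 1))*6 + 4) = ((14*1)*(-45))*((-2/7)*6 + 4) = (14*(-45))*(((⅐)*(-2))*6 + 4) = -630*(-2/7*6 + 4) = -630*(-12/7 + 4) = -630*16/7 = -1440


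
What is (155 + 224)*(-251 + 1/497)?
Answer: -47278734/497 ≈ -95128.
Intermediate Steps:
(155 + 224)*(-251 + 1/497) = 379*(-251 + 1/497) = 379*(-124746/497) = -47278734/497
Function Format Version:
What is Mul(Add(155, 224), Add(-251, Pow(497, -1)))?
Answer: Rational(-47278734, 497) ≈ -95128.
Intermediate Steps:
Mul(Add(155, 224), Add(-251, Pow(497, -1))) = Mul(379, Add(-251, Rational(1, 497))) = Mul(379, Rational(-124746, 497)) = Rational(-47278734, 497)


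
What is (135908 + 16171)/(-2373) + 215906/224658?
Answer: -801271882/12693177 ≈ -63.126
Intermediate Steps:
(135908 + 16171)/(-2373) + 215906/224658 = 152079*(-1/2373) + 215906*(1/224658) = -50693/791 + 107953/112329 = -801271882/12693177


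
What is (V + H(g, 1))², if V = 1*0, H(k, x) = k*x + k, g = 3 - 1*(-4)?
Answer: 196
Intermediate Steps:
g = 7 (g = 3 + 4 = 7)
H(k, x) = k + k*x
V = 0
(V + H(g, 1))² = (0 + 7*(1 + 1))² = (0 + 7*2)² = (0 + 14)² = 14² = 196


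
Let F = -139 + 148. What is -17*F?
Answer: -153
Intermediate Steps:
F = 9
-17*F = -17*9 = -153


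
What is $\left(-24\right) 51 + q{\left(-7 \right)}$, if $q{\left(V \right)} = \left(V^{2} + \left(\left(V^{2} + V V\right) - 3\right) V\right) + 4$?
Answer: $-1836$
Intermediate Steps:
$q{\left(V \right)} = 4 + V^{2} + V \left(-3 + 2 V^{2}\right)$ ($q{\left(V \right)} = \left(V^{2} + \left(\left(V^{2} + V^{2}\right) - 3\right) V\right) + 4 = \left(V^{2} + \left(2 V^{2} - 3\right) V\right) + 4 = \left(V^{2} + \left(-3 + 2 V^{2}\right) V\right) + 4 = \left(V^{2} + V \left(-3 + 2 V^{2}\right)\right) + 4 = 4 + V^{2} + V \left(-3 + 2 V^{2}\right)$)
$\left(-24\right) 51 + q{\left(-7 \right)} = \left(-24\right) 51 + \left(4 + \left(-7\right)^{2} - -21 + 2 \left(-7\right)^{3}\right) = -1224 + \left(4 + 49 + 21 + 2 \left(-343\right)\right) = -1224 + \left(4 + 49 + 21 - 686\right) = -1224 - 612 = -1836$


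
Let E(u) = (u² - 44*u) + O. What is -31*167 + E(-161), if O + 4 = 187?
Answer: 28011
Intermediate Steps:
O = 183 (O = -4 + 187 = 183)
E(u) = 183 + u² - 44*u (E(u) = (u² - 44*u) + 183 = 183 + u² - 44*u)
-31*167 + E(-161) = -31*167 + (183 + (-161)² - 44*(-161)) = -5177 + (183 + 25921 + 7084) = -5177 + 33188 = 28011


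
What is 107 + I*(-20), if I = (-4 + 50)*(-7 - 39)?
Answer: 42427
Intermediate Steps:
I = -2116 (I = 46*(-46) = -2116)
107 + I*(-20) = 107 - 2116*(-20) = 107 + 42320 = 42427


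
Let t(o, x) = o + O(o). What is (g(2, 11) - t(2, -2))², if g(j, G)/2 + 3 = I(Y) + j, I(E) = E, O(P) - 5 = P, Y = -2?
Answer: 225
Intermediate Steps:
O(P) = 5 + P
t(o, x) = 5 + 2*o (t(o, x) = o + (5 + o) = 5 + 2*o)
g(j, G) = -10 + 2*j (g(j, G) = -6 + 2*(-2 + j) = -6 + (-4 + 2*j) = -10 + 2*j)
(g(2, 11) - t(2, -2))² = ((-10 + 2*2) - (5 + 2*2))² = ((-10 + 4) - (5 + 4))² = (-6 - 1*9)² = (-6 - 9)² = (-15)² = 225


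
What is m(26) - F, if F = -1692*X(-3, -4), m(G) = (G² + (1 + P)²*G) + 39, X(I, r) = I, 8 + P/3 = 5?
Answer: -2697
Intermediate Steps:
P = -9 (P = -24 + 3*5 = -24 + 15 = -9)
m(G) = 39 + G² + 64*G (m(G) = (G² + (1 - 9)²*G) + 39 = (G² + (-8)²*G) + 39 = (G² + 64*G) + 39 = 39 + G² + 64*G)
F = 5076 (F = -1692*(-3) = 5076)
m(26) - F = (39 + 26² + 64*26) - 1*5076 = (39 + 676 + 1664) - 5076 = 2379 - 5076 = -2697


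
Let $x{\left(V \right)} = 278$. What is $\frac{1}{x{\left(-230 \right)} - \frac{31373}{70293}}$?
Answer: $\frac{70293}{19510081} \approx 0.0036029$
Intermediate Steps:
$\frac{1}{x{\left(-230 \right)} - \frac{31373}{70293}} = \frac{1}{278 - \frac{31373}{70293}} = \frac{1}{\frac{19510081}{70293}} = \frac{70293}{19510081}$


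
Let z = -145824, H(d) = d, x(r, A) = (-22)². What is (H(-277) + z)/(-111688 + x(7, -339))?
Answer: 146101/111204 ≈ 1.3138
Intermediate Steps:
x(r, A) = 484
(H(-277) + z)/(-111688 + x(7, -339)) = (-277 - 145824)/(-111688 + 484) = -146101/(-111204) = -146101*(-1/111204) = 146101/111204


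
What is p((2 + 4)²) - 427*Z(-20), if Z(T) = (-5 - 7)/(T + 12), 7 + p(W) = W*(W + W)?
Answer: 3889/2 ≈ 1944.5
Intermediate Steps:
p(W) = -7 + 2*W² (p(W) = -7 + W*(W + W) = -7 + W*(2*W) = -7 + 2*W²)
Z(T) = -12/(12 + T)
p((2 + 4)²) - 427*Z(-20) = (-7 + 2*((2 + 4)²)²) - (-5124)/(12 - 20) = (-7 + 2*(6²)²) - (-5124)/(-8) = (-7 + 2*36²) - (-5124)*(-1)/8 = (-7 + 2*1296) - 427*3/2 = (-7 + 2592) - 1281/2 = 2585 - 1281/2 = 3889/2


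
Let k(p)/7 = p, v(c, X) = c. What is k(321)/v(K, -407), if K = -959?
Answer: -321/137 ≈ -2.3431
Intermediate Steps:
k(p) = 7*p
k(321)/v(K, -407) = (7*321)/(-959) = 2247*(-1/959) = -321/137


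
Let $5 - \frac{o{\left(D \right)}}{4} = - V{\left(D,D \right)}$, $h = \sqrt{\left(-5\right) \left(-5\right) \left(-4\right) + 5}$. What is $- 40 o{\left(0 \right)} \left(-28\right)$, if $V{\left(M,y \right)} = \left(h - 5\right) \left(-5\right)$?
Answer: $134400 - 22400 i \sqrt{95} \approx 1.344 \cdot 10^{5} - 2.1833 \cdot 10^{5} i$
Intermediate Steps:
$h = i \sqrt{95}$ ($h = \sqrt{25 \left(-4\right) + 5} = \sqrt{-100 + 5} = \sqrt{-95} = i \sqrt{95} \approx 9.7468 i$)
$V{\left(M,y \right)} = 25 - 5 i \sqrt{95}$ ($V{\left(M,y \right)} = \left(i \sqrt{95} - 5\right) \left(-5\right) = \left(-5 + i \sqrt{95}\right) \left(-5\right) = 25 - 5 i \sqrt{95}$)
$o{\left(D \right)} = 120 - 20 i \sqrt{95}$ ($o{\left(D \right)} = 20 - 4 \left(- (25 - 5 i \sqrt{95})\right) = 20 - 4 \left(-25 + 5 i \sqrt{95}\right) = 20 + \left(100 - 20 i \sqrt{95}\right) = 120 - 20 i \sqrt{95}$)
$- 40 o{\left(0 \right)} \left(-28\right) = - 40 \left(120 - 20 i \sqrt{95}\right) \left(-28\right) = \left(-4800 + 800 i \sqrt{95}\right) \left(-28\right) = 134400 - 22400 i \sqrt{95}$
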